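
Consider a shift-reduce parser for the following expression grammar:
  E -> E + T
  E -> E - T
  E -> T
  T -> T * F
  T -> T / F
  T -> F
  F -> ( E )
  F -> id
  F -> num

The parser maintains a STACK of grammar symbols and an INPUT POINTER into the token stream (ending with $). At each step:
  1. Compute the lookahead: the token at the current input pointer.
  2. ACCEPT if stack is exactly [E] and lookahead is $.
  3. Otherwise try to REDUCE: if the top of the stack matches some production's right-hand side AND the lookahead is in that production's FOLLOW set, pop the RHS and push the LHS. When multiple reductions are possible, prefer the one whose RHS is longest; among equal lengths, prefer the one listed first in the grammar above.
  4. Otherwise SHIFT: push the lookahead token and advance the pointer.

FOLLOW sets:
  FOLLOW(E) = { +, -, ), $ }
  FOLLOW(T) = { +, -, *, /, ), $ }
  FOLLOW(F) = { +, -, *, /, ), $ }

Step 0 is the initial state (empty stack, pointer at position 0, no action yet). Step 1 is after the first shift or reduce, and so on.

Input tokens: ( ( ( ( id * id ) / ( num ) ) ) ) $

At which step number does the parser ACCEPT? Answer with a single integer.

Answer: 38

Derivation:
Step 1: shift (. Stack=[(] ptr=1 lookahead=( remaining=[( ( ( id * id ) / ( num ) ) ) ) $]
Step 2: shift (. Stack=[( (] ptr=2 lookahead=( remaining=[( ( id * id ) / ( num ) ) ) ) $]
Step 3: shift (. Stack=[( ( (] ptr=3 lookahead=( remaining=[( id * id ) / ( num ) ) ) ) $]
Step 4: shift (. Stack=[( ( ( (] ptr=4 lookahead=id remaining=[id * id ) / ( num ) ) ) ) $]
Step 5: shift id. Stack=[( ( ( ( id] ptr=5 lookahead=* remaining=[* id ) / ( num ) ) ) ) $]
Step 6: reduce F->id. Stack=[( ( ( ( F] ptr=5 lookahead=* remaining=[* id ) / ( num ) ) ) ) $]
Step 7: reduce T->F. Stack=[( ( ( ( T] ptr=5 lookahead=* remaining=[* id ) / ( num ) ) ) ) $]
Step 8: shift *. Stack=[( ( ( ( T *] ptr=6 lookahead=id remaining=[id ) / ( num ) ) ) ) $]
Step 9: shift id. Stack=[( ( ( ( T * id] ptr=7 lookahead=) remaining=[) / ( num ) ) ) ) $]
Step 10: reduce F->id. Stack=[( ( ( ( T * F] ptr=7 lookahead=) remaining=[) / ( num ) ) ) ) $]
Step 11: reduce T->T * F. Stack=[( ( ( ( T] ptr=7 lookahead=) remaining=[) / ( num ) ) ) ) $]
Step 12: reduce E->T. Stack=[( ( ( ( E] ptr=7 lookahead=) remaining=[) / ( num ) ) ) ) $]
Step 13: shift ). Stack=[( ( ( ( E )] ptr=8 lookahead=/ remaining=[/ ( num ) ) ) ) $]
Step 14: reduce F->( E ). Stack=[( ( ( F] ptr=8 lookahead=/ remaining=[/ ( num ) ) ) ) $]
Step 15: reduce T->F. Stack=[( ( ( T] ptr=8 lookahead=/ remaining=[/ ( num ) ) ) ) $]
Step 16: shift /. Stack=[( ( ( T /] ptr=9 lookahead=( remaining=[( num ) ) ) ) $]
Step 17: shift (. Stack=[( ( ( T / (] ptr=10 lookahead=num remaining=[num ) ) ) ) $]
Step 18: shift num. Stack=[( ( ( T / ( num] ptr=11 lookahead=) remaining=[) ) ) ) $]
Step 19: reduce F->num. Stack=[( ( ( T / ( F] ptr=11 lookahead=) remaining=[) ) ) ) $]
Step 20: reduce T->F. Stack=[( ( ( T / ( T] ptr=11 lookahead=) remaining=[) ) ) ) $]
Step 21: reduce E->T. Stack=[( ( ( T / ( E] ptr=11 lookahead=) remaining=[) ) ) ) $]
Step 22: shift ). Stack=[( ( ( T / ( E )] ptr=12 lookahead=) remaining=[) ) ) $]
Step 23: reduce F->( E ). Stack=[( ( ( T / F] ptr=12 lookahead=) remaining=[) ) ) $]
Step 24: reduce T->T / F. Stack=[( ( ( T] ptr=12 lookahead=) remaining=[) ) ) $]
Step 25: reduce E->T. Stack=[( ( ( E] ptr=12 lookahead=) remaining=[) ) ) $]
Step 26: shift ). Stack=[( ( ( E )] ptr=13 lookahead=) remaining=[) ) $]
Step 27: reduce F->( E ). Stack=[( ( F] ptr=13 lookahead=) remaining=[) ) $]
Step 28: reduce T->F. Stack=[( ( T] ptr=13 lookahead=) remaining=[) ) $]
Step 29: reduce E->T. Stack=[( ( E] ptr=13 lookahead=) remaining=[) ) $]
Step 30: shift ). Stack=[( ( E )] ptr=14 lookahead=) remaining=[) $]
Step 31: reduce F->( E ). Stack=[( F] ptr=14 lookahead=) remaining=[) $]
Step 32: reduce T->F. Stack=[( T] ptr=14 lookahead=) remaining=[) $]
Step 33: reduce E->T. Stack=[( E] ptr=14 lookahead=) remaining=[) $]
Step 34: shift ). Stack=[( E )] ptr=15 lookahead=$ remaining=[$]
Step 35: reduce F->( E ). Stack=[F] ptr=15 lookahead=$ remaining=[$]
Step 36: reduce T->F. Stack=[T] ptr=15 lookahead=$ remaining=[$]
Step 37: reduce E->T. Stack=[E] ptr=15 lookahead=$ remaining=[$]
Step 38: accept. Stack=[E] ptr=15 lookahead=$ remaining=[$]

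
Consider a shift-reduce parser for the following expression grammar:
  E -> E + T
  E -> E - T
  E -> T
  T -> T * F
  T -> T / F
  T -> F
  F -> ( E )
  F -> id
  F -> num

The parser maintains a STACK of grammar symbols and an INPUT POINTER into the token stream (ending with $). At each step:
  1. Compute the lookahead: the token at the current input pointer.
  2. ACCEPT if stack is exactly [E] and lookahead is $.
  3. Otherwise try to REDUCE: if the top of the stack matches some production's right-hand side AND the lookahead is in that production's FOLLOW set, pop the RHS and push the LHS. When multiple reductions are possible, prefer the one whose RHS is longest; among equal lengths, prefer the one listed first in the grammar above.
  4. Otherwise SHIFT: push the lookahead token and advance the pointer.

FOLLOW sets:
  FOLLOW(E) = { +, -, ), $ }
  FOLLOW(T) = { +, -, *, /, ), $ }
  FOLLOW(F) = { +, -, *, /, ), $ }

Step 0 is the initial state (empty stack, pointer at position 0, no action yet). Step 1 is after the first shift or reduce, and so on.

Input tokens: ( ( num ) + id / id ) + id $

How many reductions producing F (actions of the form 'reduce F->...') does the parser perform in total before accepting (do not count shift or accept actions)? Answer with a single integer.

Step 1: shift (. Stack=[(] ptr=1 lookahead=( remaining=[( num ) + id / id ) + id $]
Step 2: shift (. Stack=[( (] ptr=2 lookahead=num remaining=[num ) + id / id ) + id $]
Step 3: shift num. Stack=[( ( num] ptr=3 lookahead=) remaining=[) + id / id ) + id $]
Step 4: reduce F->num. Stack=[( ( F] ptr=3 lookahead=) remaining=[) + id / id ) + id $]
Step 5: reduce T->F. Stack=[( ( T] ptr=3 lookahead=) remaining=[) + id / id ) + id $]
Step 6: reduce E->T. Stack=[( ( E] ptr=3 lookahead=) remaining=[) + id / id ) + id $]
Step 7: shift ). Stack=[( ( E )] ptr=4 lookahead=+ remaining=[+ id / id ) + id $]
Step 8: reduce F->( E ). Stack=[( F] ptr=4 lookahead=+ remaining=[+ id / id ) + id $]
Step 9: reduce T->F. Stack=[( T] ptr=4 lookahead=+ remaining=[+ id / id ) + id $]
Step 10: reduce E->T. Stack=[( E] ptr=4 lookahead=+ remaining=[+ id / id ) + id $]
Step 11: shift +. Stack=[( E +] ptr=5 lookahead=id remaining=[id / id ) + id $]
Step 12: shift id. Stack=[( E + id] ptr=6 lookahead=/ remaining=[/ id ) + id $]
Step 13: reduce F->id. Stack=[( E + F] ptr=6 lookahead=/ remaining=[/ id ) + id $]
Step 14: reduce T->F. Stack=[( E + T] ptr=6 lookahead=/ remaining=[/ id ) + id $]
Step 15: shift /. Stack=[( E + T /] ptr=7 lookahead=id remaining=[id ) + id $]
Step 16: shift id. Stack=[( E + T / id] ptr=8 lookahead=) remaining=[) + id $]
Step 17: reduce F->id. Stack=[( E + T / F] ptr=8 lookahead=) remaining=[) + id $]
Step 18: reduce T->T / F. Stack=[( E + T] ptr=8 lookahead=) remaining=[) + id $]
Step 19: reduce E->E + T. Stack=[( E] ptr=8 lookahead=) remaining=[) + id $]
Step 20: shift ). Stack=[( E )] ptr=9 lookahead=+ remaining=[+ id $]
Step 21: reduce F->( E ). Stack=[F] ptr=9 lookahead=+ remaining=[+ id $]
Step 22: reduce T->F. Stack=[T] ptr=9 lookahead=+ remaining=[+ id $]
Step 23: reduce E->T. Stack=[E] ptr=9 lookahead=+ remaining=[+ id $]
Step 24: shift +. Stack=[E +] ptr=10 lookahead=id remaining=[id $]
Step 25: shift id. Stack=[E + id] ptr=11 lookahead=$ remaining=[$]
Step 26: reduce F->id. Stack=[E + F] ptr=11 lookahead=$ remaining=[$]
Step 27: reduce T->F. Stack=[E + T] ptr=11 lookahead=$ remaining=[$]
Step 28: reduce E->E + T. Stack=[E] ptr=11 lookahead=$ remaining=[$]
Step 29: accept. Stack=[E] ptr=11 lookahead=$ remaining=[$]

Answer: 6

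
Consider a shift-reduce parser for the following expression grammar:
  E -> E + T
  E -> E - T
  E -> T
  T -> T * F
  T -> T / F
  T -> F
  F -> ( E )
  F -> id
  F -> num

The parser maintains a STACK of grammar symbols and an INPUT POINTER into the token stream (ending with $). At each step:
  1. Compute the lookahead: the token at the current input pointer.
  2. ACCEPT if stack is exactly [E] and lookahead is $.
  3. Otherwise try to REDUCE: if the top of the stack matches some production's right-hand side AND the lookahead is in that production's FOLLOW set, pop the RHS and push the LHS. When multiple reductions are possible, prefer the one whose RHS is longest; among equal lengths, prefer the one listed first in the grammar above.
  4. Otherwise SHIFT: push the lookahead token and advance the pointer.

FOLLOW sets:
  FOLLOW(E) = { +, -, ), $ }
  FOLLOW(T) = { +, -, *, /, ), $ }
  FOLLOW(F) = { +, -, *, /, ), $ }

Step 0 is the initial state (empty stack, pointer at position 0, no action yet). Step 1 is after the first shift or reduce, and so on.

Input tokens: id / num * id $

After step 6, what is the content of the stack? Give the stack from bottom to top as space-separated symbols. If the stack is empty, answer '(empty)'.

Answer: T / F

Derivation:
Step 1: shift id. Stack=[id] ptr=1 lookahead=/ remaining=[/ num * id $]
Step 2: reduce F->id. Stack=[F] ptr=1 lookahead=/ remaining=[/ num * id $]
Step 3: reduce T->F. Stack=[T] ptr=1 lookahead=/ remaining=[/ num * id $]
Step 4: shift /. Stack=[T /] ptr=2 lookahead=num remaining=[num * id $]
Step 5: shift num. Stack=[T / num] ptr=3 lookahead=* remaining=[* id $]
Step 6: reduce F->num. Stack=[T / F] ptr=3 lookahead=* remaining=[* id $]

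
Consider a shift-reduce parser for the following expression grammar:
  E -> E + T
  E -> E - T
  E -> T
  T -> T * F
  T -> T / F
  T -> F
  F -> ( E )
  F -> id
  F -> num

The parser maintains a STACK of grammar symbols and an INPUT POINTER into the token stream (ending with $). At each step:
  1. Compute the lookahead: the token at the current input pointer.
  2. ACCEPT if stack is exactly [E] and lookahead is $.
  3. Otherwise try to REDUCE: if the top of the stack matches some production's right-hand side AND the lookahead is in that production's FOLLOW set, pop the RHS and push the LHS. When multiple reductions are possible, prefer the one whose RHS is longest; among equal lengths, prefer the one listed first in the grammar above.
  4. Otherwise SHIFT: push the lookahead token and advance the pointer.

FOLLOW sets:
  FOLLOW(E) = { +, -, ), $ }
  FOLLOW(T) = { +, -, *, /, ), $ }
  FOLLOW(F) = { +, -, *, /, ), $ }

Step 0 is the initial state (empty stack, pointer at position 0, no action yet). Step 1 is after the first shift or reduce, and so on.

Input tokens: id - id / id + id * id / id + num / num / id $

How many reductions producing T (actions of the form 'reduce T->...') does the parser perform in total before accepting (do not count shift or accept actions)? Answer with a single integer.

Answer: 9

Derivation:
Step 1: shift id. Stack=[id] ptr=1 lookahead=- remaining=[- id / id + id * id / id + num / num / id $]
Step 2: reduce F->id. Stack=[F] ptr=1 lookahead=- remaining=[- id / id + id * id / id + num / num / id $]
Step 3: reduce T->F. Stack=[T] ptr=1 lookahead=- remaining=[- id / id + id * id / id + num / num / id $]
Step 4: reduce E->T. Stack=[E] ptr=1 lookahead=- remaining=[- id / id + id * id / id + num / num / id $]
Step 5: shift -. Stack=[E -] ptr=2 lookahead=id remaining=[id / id + id * id / id + num / num / id $]
Step 6: shift id. Stack=[E - id] ptr=3 lookahead=/ remaining=[/ id + id * id / id + num / num / id $]
Step 7: reduce F->id. Stack=[E - F] ptr=3 lookahead=/ remaining=[/ id + id * id / id + num / num / id $]
Step 8: reduce T->F. Stack=[E - T] ptr=3 lookahead=/ remaining=[/ id + id * id / id + num / num / id $]
Step 9: shift /. Stack=[E - T /] ptr=4 lookahead=id remaining=[id + id * id / id + num / num / id $]
Step 10: shift id. Stack=[E - T / id] ptr=5 lookahead=+ remaining=[+ id * id / id + num / num / id $]
Step 11: reduce F->id. Stack=[E - T / F] ptr=5 lookahead=+ remaining=[+ id * id / id + num / num / id $]
Step 12: reduce T->T / F. Stack=[E - T] ptr=5 lookahead=+ remaining=[+ id * id / id + num / num / id $]
Step 13: reduce E->E - T. Stack=[E] ptr=5 lookahead=+ remaining=[+ id * id / id + num / num / id $]
Step 14: shift +. Stack=[E +] ptr=6 lookahead=id remaining=[id * id / id + num / num / id $]
Step 15: shift id. Stack=[E + id] ptr=7 lookahead=* remaining=[* id / id + num / num / id $]
Step 16: reduce F->id. Stack=[E + F] ptr=7 lookahead=* remaining=[* id / id + num / num / id $]
Step 17: reduce T->F. Stack=[E + T] ptr=7 lookahead=* remaining=[* id / id + num / num / id $]
Step 18: shift *. Stack=[E + T *] ptr=8 lookahead=id remaining=[id / id + num / num / id $]
Step 19: shift id. Stack=[E + T * id] ptr=9 lookahead=/ remaining=[/ id + num / num / id $]
Step 20: reduce F->id. Stack=[E + T * F] ptr=9 lookahead=/ remaining=[/ id + num / num / id $]
Step 21: reduce T->T * F. Stack=[E + T] ptr=9 lookahead=/ remaining=[/ id + num / num / id $]
Step 22: shift /. Stack=[E + T /] ptr=10 lookahead=id remaining=[id + num / num / id $]
Step 23: shift id. Stack=[E + T / id] ptr=11 lookahead=+ remaining=[+ num / num / id $]
Step 24: reduce F->id. Stack=[E + T / F] ptr=11 lookahead=+ remaining=[+ num / num / id $]
Step 25: reduce T->T / F. Stack=[E + T] ptr=11 lookahead=+ remaining=[+ num / num / id $]
Step 26: reduce E->E + T. Stack=[E] ptr=11 lookahead=+ remaining=[+ num / num / id $]
Step 27: shift +. Stack=[E +] ptr=12 lookahead=num remaining=[num / num / id $]
Step 28: shift num. Stack=[E + num] ptr=13 lookahead=/ remaining=[/ num / id $]
Step 29: reduce F->num. Stack=[E + F] ptr=13 lookahead=/ remaining=[/ num / id $]
Step 30: reduce T->F. Stack=[E + T] ptr=13 lookahead=/ remaining=[/ num / id $]
Step 31: shift /. Stack=[E + T /] ptr=14 lookahead=num remaining=[num / id $]
Step 32: shift num. Stack=[E + T / num] ptr=15 lookahead=/ remaining=[/ id $]
Step 33: reduce F->num. Stack=[E + T / F] ptr=15 lookahead=/ remaining=[/ id $]
Step 34: reduce T->T / F. Stack=[E + T] ptr=15 lookahead=/ remaining=[/ id $]
Step 35: shift /. Stack=[E + T /] ptr=16 lookahead=id remaining=[id $]
Step 36: shift id. Stack=[E + T / id] ptr=17 lookahead=$ remaining=[$]
Step 37: reduce F->id. Stack=[E + T / F] ptr=17 lookahead=$ remaining=[$]
Step 38: reduce T->T / F. Stack=[E + T] ptr=17 lookahead=$ remaining=[$]
Step 39: reduce E->E + T. Stack=[E] ptr=17 lookahead=$ remaining=[$]
Step 40: accept. Stack=[E] ptr=17 lookahead=$ remaining=[$]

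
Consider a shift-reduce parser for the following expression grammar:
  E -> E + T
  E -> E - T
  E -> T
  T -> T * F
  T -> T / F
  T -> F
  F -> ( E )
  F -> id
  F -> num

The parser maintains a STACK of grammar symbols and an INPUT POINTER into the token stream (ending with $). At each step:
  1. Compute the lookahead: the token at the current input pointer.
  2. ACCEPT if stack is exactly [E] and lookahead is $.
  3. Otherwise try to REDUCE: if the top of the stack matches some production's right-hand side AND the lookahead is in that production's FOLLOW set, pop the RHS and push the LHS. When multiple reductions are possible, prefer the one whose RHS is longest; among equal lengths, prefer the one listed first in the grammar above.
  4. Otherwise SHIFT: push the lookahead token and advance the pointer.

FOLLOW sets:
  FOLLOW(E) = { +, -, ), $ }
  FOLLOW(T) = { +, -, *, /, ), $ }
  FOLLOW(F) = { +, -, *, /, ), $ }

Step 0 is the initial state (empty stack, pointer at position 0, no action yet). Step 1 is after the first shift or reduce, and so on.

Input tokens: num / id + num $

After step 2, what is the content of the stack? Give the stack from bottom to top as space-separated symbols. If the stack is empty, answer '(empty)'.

Answer: F

Derivation:
Step 1: shift num. Stack=[num] ptr=1 lookahead=/ remaining=[/ id + num $]
Step 2: reduce F->num. Stack=[F] ptr=1 lookahead=/ remaining=[/ id + num $]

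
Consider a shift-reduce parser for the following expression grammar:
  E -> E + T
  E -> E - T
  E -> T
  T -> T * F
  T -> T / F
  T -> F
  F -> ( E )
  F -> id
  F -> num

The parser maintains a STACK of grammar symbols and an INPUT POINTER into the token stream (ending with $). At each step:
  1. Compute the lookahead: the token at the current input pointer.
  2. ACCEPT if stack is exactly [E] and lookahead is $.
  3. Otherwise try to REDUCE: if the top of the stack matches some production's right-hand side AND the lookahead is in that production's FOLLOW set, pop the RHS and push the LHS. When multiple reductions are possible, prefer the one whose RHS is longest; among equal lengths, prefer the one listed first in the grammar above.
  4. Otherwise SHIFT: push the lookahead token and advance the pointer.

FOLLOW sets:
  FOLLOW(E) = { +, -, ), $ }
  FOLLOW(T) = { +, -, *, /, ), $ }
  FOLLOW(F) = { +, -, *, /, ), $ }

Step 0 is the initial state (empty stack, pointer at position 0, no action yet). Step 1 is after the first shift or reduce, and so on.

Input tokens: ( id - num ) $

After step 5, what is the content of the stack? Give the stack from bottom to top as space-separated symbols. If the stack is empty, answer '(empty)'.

Step 1: shift (. Stack=[(] ptr=1 lookahead=id remaining=[id - num ) $]
Step 2: shift id. Stack=[( id] ptr=2 lookahead=- remaining=[- num ) $]
Step 3: reduce F->id. Stack=[( F] ptr=2 lookahead=- remaining=[- num ) $]
Step 4: reduce T->F. Stack=[( T] ptr=2 lookahead=- remaining=[- num ) $]
Step 5: reduce E->T. Stack=[( E] ptr=2 lookahead=- remaining=[- num ) $]

Answer: ( E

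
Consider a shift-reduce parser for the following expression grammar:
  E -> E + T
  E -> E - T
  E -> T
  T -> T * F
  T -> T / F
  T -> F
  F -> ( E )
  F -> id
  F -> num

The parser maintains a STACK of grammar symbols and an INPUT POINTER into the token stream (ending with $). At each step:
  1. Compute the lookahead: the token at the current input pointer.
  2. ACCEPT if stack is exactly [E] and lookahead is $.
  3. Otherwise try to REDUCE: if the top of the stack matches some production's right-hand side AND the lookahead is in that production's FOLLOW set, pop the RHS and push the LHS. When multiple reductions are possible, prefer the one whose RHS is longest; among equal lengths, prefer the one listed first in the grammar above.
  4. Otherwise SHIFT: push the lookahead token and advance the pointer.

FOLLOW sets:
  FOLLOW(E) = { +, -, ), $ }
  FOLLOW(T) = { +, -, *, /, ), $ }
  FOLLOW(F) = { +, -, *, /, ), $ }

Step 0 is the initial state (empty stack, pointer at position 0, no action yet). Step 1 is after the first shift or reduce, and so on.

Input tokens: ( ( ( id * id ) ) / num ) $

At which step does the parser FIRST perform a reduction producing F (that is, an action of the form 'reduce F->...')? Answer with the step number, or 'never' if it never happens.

Answer: 5

Derivation:
Step 1: shift (. Stack=[(] ptr=1 lookahead=( remaining=[( ( id * id ) ) / num ) $]
Step 2: shift (. Stack=[( (] ptr=2 lookahead=( remaining=[( id * id ) ) / num ) $]
Step 3: shift (. Stack=[( ( (] ptr=3 lookahead=id remaining=[id * id ) ) / num ) $]
Step 4: shift id. Stack=[( ( ( id] ptr=4 lookahead=* remaining=[* id ) ) / num ) $]
Step 5: reduce F->id. Stack=[( ( ( F] ptr=4 lookahead=* remaining=[* id ) ) / num ) $]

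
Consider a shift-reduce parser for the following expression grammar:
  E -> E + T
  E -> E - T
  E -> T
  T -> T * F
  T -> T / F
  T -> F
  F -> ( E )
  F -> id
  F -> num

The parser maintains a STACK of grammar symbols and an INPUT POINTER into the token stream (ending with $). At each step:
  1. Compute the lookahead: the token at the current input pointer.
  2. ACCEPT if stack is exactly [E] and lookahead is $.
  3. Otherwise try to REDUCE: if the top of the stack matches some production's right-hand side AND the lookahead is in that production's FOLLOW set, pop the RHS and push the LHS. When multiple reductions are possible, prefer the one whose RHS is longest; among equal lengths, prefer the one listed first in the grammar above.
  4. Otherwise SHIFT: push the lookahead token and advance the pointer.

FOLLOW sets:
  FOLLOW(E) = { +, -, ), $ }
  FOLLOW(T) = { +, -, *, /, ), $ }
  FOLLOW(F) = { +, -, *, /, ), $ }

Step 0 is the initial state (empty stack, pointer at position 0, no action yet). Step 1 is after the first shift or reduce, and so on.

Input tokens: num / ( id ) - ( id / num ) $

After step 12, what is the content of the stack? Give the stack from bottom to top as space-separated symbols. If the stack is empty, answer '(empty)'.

Step 1: shift num. Stack=[num] ptr=1 lookahead=/ remaining=[/ ( id ) - ( id / num ) $]
Step 2: reduce F->num. Stack=[F] ptr=1 lookahead=/ remaining=[/ ( id ) - ( id / num ) $]
Step 3: reduce T->F. Stack=[T] ptr=1 lookahead=/ remaining=[/ ( id ) - ( id / num ) $]
Step 4: shift /. Stack=[T /] ptr=2 lookahead=( remaining=[( id ) - ( id / num ) $]
Step 5: shift (. Stack=[T / (] ptr=3 lookahead=id remaining=[id ) - ( id / num ) $]
Step 6: shift id. Stack=[T / ( id] ptr=4 lookahead=) remaining=[) - ( id / num ) $]
Step 7: reduce F->id. Stack=[T / ( F] ptr=4 lookahead=) remaining=[) - ( id / num ) $]
Step 8: reduce T->F. Stack=[T / ( T] ptr=4 lookahead=) remaining=[) - ( id / num ) $]
Step 9: reduce E->T. Stack=[T / ( E] ptr=4 lookahead=) remaining=[) - ( id / num ) $]
Step 10: shift ). Stack=[T / ( E )] ptr=5 lookahead=- remaining=[- ( id / num ) $]
Step 11: reduce F->( E ). Stack=[T / F] ptr=5 lookahead=- remaining=[- ( id / num ) $]
Step 12: reduce T->T / F. Stack=[T] ptr=5 lookahead=- remaining=[- ( id / num ) $]

Answer: T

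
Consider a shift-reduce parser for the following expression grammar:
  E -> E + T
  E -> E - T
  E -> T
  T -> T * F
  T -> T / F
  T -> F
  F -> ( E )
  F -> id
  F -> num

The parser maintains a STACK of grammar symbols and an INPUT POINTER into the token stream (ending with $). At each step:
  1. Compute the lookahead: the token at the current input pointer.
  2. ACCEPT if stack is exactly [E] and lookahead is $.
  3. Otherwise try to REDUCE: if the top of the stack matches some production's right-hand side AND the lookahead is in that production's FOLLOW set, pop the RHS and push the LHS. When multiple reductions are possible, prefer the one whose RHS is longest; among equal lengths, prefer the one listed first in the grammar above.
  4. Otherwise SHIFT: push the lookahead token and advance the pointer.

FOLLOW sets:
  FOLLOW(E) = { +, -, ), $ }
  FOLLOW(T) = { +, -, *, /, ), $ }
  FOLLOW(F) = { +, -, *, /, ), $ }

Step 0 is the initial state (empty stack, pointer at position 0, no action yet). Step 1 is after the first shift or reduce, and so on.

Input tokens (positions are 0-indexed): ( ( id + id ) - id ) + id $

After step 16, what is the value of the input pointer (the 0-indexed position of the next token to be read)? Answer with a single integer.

Answer: 7

Derivation:
Step 1: shift (. Stack=[(] ptr=1 lookahead=( remaining=[( id + id ) - id ) + id $]
Step 2: shift (. Stack=[( (] ptr=2 lookahead=id remaining=[id + id ) - id ) + id $]
Step 3: shift id. Stack=[( ( id] ptr=3 lookahead=+ remaining=[+ id ) - id ) + id $]
Step 4: reduce F->id. Stack=[( ( F] ptr=3 lookahead=+ remaining=[+ id ) - id ) + id $]
Step 5: reduce T->F. Stack=[( ( T] ptr=3 lookahead=+ remaining=[+ id ) - id ) + id $]
Step 6: reduce E->T. Stack=[( ( E] ptr=3 lookahead=+ remaining=[+ id ) - id ) + id $]
Step 7: shift +. Stack=[( ( E +] ptr=4 lookahead=id remaining=[id ) - id ) + id $]
Step 8: shift id. Stack=[( ( E + id] ptr=5 lookahead=) remaining=[) - id ) + id $]
Step 9: reduce F->id. Stack=[( ( E + F] ptr=5 lookahead=) remaining=[) - id ) + id $]
Step 10: reduce T->F. Stack=[( ( E + T] ptr=5 lookahead=) remaining=[) - id ) + id $]
Step 11: reduce E->E + T. Stack=[( ( E] ptr=5 lookahead=) remaining=[) - id ) + id $]
Step 12: shift ). Stack=[( ( E )] ptr=6 lookahead=- remaining=[- id ) + id $]
Step 13: reduce F->( E ). Stack=[( F] ptr=6 lookahead=- remaining=[- id ) + id $]
Step 14: reduce T->F. Stack=[( T] ptr=6 lookahead=- remaining=[- id ) + id $]
Step 15: reduce E->T. Stack=[( E] ptr=6 lookahead=- remaining=[- id ) + id $]
Step 16: shift -. Stack=[( E -] ptr=7 lookahead=id remaining=[id ) + id $]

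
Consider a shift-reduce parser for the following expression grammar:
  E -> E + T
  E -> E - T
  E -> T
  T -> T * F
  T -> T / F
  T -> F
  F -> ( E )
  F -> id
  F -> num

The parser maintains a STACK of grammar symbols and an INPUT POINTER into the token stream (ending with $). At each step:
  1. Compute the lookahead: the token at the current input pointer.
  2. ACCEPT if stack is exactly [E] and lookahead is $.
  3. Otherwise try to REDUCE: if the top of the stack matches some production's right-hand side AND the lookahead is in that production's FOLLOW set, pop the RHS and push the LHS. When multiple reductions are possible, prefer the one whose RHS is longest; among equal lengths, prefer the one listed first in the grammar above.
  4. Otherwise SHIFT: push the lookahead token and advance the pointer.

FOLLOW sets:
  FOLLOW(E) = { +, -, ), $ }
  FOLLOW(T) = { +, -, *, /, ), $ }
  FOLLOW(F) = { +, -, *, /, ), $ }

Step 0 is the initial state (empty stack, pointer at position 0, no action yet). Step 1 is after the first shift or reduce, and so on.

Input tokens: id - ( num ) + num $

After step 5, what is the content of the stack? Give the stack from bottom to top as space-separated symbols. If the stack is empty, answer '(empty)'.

Step 1: shift id. Stack=[id] ptr=1 lookahead=- remaining=[- ( num ) + num $]
Step 2: reduce F->id. Stack=[F] ptr=1 lookahead=- remaining=[- ( num ) + num $]
Step 3: reduce T->F. Stack=[T] ptr=1 lookahead=- remaining=[- ( num ) + num $]
Step 4: reduce E->T. Stack=[E] ptr=1 lookahead=- remaining=[- ( num ) + num $]
Step 5: shift -. Stack=[E -] ptr=2 lookahead=( remaining=[( num ) + num $]

Answer: E -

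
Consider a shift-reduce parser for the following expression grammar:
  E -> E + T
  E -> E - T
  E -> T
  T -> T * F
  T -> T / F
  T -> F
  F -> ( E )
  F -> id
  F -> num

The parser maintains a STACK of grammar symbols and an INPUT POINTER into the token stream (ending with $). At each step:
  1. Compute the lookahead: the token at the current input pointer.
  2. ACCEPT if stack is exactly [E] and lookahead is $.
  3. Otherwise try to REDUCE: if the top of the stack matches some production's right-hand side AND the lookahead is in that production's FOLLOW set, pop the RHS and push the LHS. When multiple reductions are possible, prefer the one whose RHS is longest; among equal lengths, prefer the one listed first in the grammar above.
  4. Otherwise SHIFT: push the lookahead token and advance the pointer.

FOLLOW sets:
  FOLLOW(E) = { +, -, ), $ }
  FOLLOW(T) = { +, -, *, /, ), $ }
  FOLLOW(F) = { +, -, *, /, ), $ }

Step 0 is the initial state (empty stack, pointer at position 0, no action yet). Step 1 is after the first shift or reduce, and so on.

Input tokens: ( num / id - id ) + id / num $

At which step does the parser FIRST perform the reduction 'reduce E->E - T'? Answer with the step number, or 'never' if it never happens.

Answer: 14

Derivation:
Step 1: shift (. Stack=[(] ptr=1 lookahead=num remaining=[num / id - id ) + id / num $]
Step 2: shift num. Stack=[( num] ptr=2 lookahead=/ remaining=[/ id - id ) + id / num $]
Step 3: reduce F->num. Stack=[( F] ptr=2 lookahead=/ remaining=[/ id - id ) + id / num $]
Step 4: reduce T->F. Stack=[( T] ptr=2 lookahead=/ remaining=[/ id - id ) + id / num $]
Step 5: shift /. Stack=[( T /] ptr=3 lookahead=id remaining=[id - id ) + id / num $]
Step 6: shift id. Stack=[( T / id] ptr=4 lookahead=- remaining=[- id ) + id / num $]
Step 7: reduce F->id. Stack=[( T / F] ptr=4 lookahead=- remaining=[- id ) + id / num $]
Step 8: reduce T->T / F. Stack=[( T] ptr=4 lookahead=- remaining=[- id ) + id / num $]
Step 9: reduce E->T. Stack=[( E] ptr=4 lookahead=- remaining=[- id ) + id / num $]
Step 10: shift -. Stack=[( E -] ptr=5 lookahead=id remaining=[id ) + id / num $]
Step 11: shift id. Stack=[( E - id] ptr=6 lookahead=) remaining=[) + id / num $]
Step 12: reduce F->id. Stack=[( E - F] ptr=6 lookahead=) remaining=[) + id / num $]
Step 13: reduce T->F. Stack=[( E - T] ptr=6 lookahead=) remaining=[) + id / num $]
Step 14: reduce E->E - T. Stack=[( E] ptr=6 lookahead=) remaining=[) + id / num $]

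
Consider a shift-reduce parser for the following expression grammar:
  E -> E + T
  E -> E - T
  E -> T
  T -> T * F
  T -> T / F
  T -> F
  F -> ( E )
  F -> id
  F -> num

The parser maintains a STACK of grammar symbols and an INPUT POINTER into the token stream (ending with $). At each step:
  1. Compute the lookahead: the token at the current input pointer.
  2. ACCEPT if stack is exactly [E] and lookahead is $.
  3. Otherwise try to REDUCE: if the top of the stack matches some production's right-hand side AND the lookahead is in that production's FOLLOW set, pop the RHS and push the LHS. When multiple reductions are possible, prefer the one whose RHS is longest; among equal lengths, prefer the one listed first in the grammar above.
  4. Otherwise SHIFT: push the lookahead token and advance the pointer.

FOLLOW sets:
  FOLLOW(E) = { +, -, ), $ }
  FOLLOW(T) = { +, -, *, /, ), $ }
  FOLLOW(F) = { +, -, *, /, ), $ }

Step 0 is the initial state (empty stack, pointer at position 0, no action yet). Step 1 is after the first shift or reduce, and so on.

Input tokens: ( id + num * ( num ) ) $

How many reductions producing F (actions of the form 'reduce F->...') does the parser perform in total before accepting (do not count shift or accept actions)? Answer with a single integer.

Answer: 5

Derivation:
Step 1: shift (. Stack=[(] ptr=1 lookahead=id remaining=[id + num * ( num ) ) $]
Step 2: shift id. Stack=[( id] ptr=2 lookahead=+ remaining=[+ num * ( num ) ) $]
Step 3: reduce F->id. Stack=[( F] ptr=2 lookahead=+ remaining=[+ num * ( num ) ) $]
Step 4: reduce T->F. Stack=[( T] ptr=2 lookahead=+ remaining=[+ num * ( num ) ) $]
Step 5: reduce E->T. Stack=[( E] ptr=2 lookahead=+ remaining=[+ num * ( num ) ) $]
Step 6: shift +. Stack=[( E +] ptr=3 lookahead=num remaining=[num * ( num ) ) $]
Step 7: shift num. Stack=[( E + num] ptr=4 lookahead=* remaining=[* ( num ) ) $]
Step 8: reduce F->num. Stack=[( E + F] ptr=4 lookahead=* remaining=[* ( num ) ) $]
Step 9: reduce T->F. Stack=[( E + T] ptr=4 lookahead=* remaining=[* ( num ) ) $]
Step 10: shift *. Stack=[( E + T *] ptr=5 lookahead=( remaining=[( num ) ) $]
Step 11: shift (. Stack=[( E + T * (] ptr=6 lookahead=num remaining=[num ) ) $]
Step 12: shift num. Stack=[( E + T * ( num] ptr=7 lookahead=) remaining=[) ) $]
Step 13: reduce F->num. Stack=[( E + T * ( F] ptr=7 lookahead=) remaining=[) ) $]
Step 14: reduce T->F. Stack=[( E + T * ( T] ptr=7 lookahead=) remaining=[) ) $]
Step 15: reduce E->T. Stack=[( E + T * ( E] ptr=7 lookahead=) remaining=[) ) $]
Step 16: shift ). Stack=[( E + T * ( E )] ptr=8 lookahead=) remaining=[) $]
Step 17: reduce F->( E ). Stack=[( E + T * F] ptr=8 lookahead=) remaining=[) $]
Step 18: reduce T->T * F. Stack=[( E + T] ptr=8 lookahead=) remaining=[) $]
Step 19: reduce E->E + T. Stack=[( E] ptr=8 lookahead=) remaining=[) $]
Step 20: shift ). Stack=[( E )] ptr=9 lookahead=$ remaining=[$]
Step 21: reduce F->( E ). Stack=[F] ptr=9 lookahead=$ remaining=[$]
Step 22: reduce T->F. Stack=[T] ptr=9 lookahead=$ remaining=[$]
Step 23: reduce E->T. Stack=[E] ptr=9 lookahead=$ remaining=[$]
Step 24: accept. Stack=[E] ptr=9 lookahead=$ remaining=[$]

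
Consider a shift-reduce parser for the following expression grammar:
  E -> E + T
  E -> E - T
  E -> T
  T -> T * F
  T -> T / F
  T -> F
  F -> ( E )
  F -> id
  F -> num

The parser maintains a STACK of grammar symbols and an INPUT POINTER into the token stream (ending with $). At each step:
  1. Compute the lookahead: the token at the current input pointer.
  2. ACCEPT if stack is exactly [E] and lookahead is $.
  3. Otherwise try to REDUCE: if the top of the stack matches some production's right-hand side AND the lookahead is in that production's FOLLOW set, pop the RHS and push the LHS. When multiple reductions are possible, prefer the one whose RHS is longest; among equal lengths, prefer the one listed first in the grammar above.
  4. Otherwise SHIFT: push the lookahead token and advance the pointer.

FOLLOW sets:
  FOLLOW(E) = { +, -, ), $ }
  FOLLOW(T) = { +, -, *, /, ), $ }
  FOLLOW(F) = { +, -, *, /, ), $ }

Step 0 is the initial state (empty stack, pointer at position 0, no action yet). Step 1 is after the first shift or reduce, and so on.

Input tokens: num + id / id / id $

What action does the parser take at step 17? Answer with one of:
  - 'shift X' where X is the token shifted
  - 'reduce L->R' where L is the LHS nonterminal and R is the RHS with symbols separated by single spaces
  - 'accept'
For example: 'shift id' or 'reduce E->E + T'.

Answer: reduce E->E + T

Derivation:
Step 1: shift num. Stack=[num] ptr=1 lookahead=+ remaining=[+ id / id / id $]
Step 2: reduce F->num. Stack=[F] ptr=1 lookahead=+ remaining=[+ id / id / id $]
Step 3: reduce T->F. Stack=[T] ptr=1 lookahead=+ remaining=[+ id / id / id $]
Step 4: reduce E->T. Stack=[E] ptr=1 lookahead=+ remaining=[+ id / id / id $]
Step 5: shift +. Stack=[E +] ptr=2 lookahead=id remaining=[id / id / id $]
Step 6: shift id. Stack=[E + id] ptr=3 lookahead=/ remaining=[/ id / id $]
Step 7: reduce F->id. Stack=[E + F] ptr=3 lookahead=/ remaining=[/ id / id $]
Step 8: reduce T->F. Stack=[E + T] ptr=3 lookahead=/ remaining=[/ id / id $]
Step 9: shift /. Stack=[E + T /] ptr=4 lookahead=id remaining=[id / id $]
Step 10: shift id. Stack=[E + T / id] ptr=5 lookahead=/ remaining=[/ id $]
Step 11: reduce F->id. Stack=[E + T / F] ptr=5 lookahead=/ remaining=[/ id $]
Step 12: reduce T->T / F. Stack=[E + T] ptr=5 lookahead=/ remaining=[/ id $]
Step 13: shift /. Stack=[E + T /] ptr=6 lookahead=id remaining=[id $]
Step 14: shift id. Stack=[E + T / id] ptr=7 lookahead=$ remaining=[$]
Step 15: reduce F->id. Stack=[E + T / F] ptr=7 lookahead=$ remaining=[$]
Step 16: reduce T->T / F. Stack=[E + T] ptr=7 lookahead=$ remaining=[$]
Step 17: reduce E->E + T. Stack=[E] ptr=7 lookahead=$ remaining=[$]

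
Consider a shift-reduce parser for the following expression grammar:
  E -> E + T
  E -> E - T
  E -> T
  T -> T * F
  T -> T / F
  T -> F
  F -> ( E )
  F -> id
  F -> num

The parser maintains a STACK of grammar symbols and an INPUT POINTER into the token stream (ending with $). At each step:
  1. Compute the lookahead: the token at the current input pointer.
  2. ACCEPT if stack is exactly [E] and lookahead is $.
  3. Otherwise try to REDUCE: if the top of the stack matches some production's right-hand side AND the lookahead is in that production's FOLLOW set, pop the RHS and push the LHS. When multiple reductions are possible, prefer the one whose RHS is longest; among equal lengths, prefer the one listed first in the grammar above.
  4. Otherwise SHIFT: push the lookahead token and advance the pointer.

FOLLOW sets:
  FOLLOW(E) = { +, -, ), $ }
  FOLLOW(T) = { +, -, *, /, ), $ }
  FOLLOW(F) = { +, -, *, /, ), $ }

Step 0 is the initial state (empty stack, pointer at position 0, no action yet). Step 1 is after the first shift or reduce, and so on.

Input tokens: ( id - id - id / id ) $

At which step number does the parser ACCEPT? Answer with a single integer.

Answer: 24

Derivation:
Step 1: shift (. Stack=[(] ptr=1 lookahead=id remaining=[id - id - id / id ) $]
Step 2: shift id. Stack=[( id] ptr=2 lookahead=- remaining=[- id - id / id ) $]
Step 3: reduce F->id. Stack=[( F] ptr=2 lookahead=- remaining=[- id - id / id ) $]
Step 4: reduce T->F. Stack=[( T] ptr=2 lookahead=- remaining=[- id - id / id ) $]
Step 5: reduce E->T. Stack=[( E] ptr=2 lookahead=- remaining=[- id - id / id ) $]
Step 6: shift -. Stack=[( E -] ptr=3 lookahead=id remaining=[id - id / id ) $]
Step 7: shift id. Stack=[( E - id] ptr=4 lookahead=- remaining=[- id / id ) $]
Step 8: reduce F->id. Stack=[( E - F] ptr=4 lookahead=- remaining=[- id / id ) $]
Step 9: reduce T->F. Stack=[( E - T] ptr=4 lookahead=- remaining=[- id / id ) $]
Step 10: reduce E->E - T. Stack=[( E] ptr=4 lookahead=- remaining=[- id / id ) $]
Step 11: shift -. Stack=[( E -] ptr=5 lookahead=id remaining=[id / id ) $]
Step 12: shift id. Stack=[( E - id] ptr=6 lookahead=/ remaining=[/ id ) $]
Step 13: reduce F->id. Stack=[( E - F] ptr=6 lookahead=/ remaining=[/ id ) $]
Step 14: reduce T->F. Stack=[( E - T] ptr=6 lookahead=/ remaining=[/ id ) $]
Step 15: shift /. Stack=[( E - T /] ptr=7 lookahead=id remaining=[id ) $]
Step 16: shift id. Stack=[( E - T / id] ptr=8 lookahead=) remaining=[) $]
Step 17: reduce F->id. Stack=[( E - T / F] ptr=8 lookahead=) remaining=[) $]
Step 18: reduce T->T / F. Stack=[( E - T] ptr=8 lookahead=) remaining=[) $]
Step 19: reduce E->E - T. Stack=[( E] ptr=8 lookahead=) remaining=[) $]
Step 20: shift ). Stack=[( E )] ptr=9 lookahead=$ remaining=[$]
Step 21: reduce F->( E ). Stack=[F] ptr=9 lookahead=$ remaining=[$]
Step 22: reduce T->F. Stack=[T] ptr=9 lookahead=$ remaining=[$]
Step 23: reduce E->T. Stack=[E] ptr=9 lookahead=$ remaining=[$]
Step 24: accept. Stack=[E] ptr=9 lookahead=$ remaining=[$]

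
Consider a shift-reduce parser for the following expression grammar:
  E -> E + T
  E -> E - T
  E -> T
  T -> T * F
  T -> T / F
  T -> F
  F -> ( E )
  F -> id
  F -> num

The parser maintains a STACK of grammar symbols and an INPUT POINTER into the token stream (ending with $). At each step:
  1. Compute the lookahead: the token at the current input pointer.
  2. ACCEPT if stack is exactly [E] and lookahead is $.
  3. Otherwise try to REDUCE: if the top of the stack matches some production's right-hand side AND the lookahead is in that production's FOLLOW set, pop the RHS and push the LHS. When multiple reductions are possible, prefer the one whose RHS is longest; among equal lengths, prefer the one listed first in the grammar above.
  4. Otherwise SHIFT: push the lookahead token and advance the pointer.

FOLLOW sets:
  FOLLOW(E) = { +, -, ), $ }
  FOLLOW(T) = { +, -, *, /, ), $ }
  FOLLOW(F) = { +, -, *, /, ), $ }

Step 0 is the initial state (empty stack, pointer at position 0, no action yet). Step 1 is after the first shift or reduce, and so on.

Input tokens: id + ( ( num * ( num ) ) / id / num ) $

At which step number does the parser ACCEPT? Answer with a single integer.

Answer: 37

Derivation:
Step 1: shift id. Stack=[id] ptr=1 lookahead=+ remaining=[+ ( ( num * ( num ) ) / id / num ) $]
Step 2: reduce F->id. Stack=[F] ptr=1 lookahead=+ remaining=[+ ( ( num * ( num ) ) / id / num ) $]
Step 3: reduce T->F. Stack=[T] ptr=1 lookahead=+ remaining=[+ ( ( num * ( num ) ) / id / num ) $]
Step 4: reduce E->T. Stack=[E] ptr=1 lookahead=+ remaining=[+ ( ( num * ( num ) ) / id / num ) $]
Step 5: shift +. Stack=[E +] ptr=2 lookahead=( remaining=[( ( num * ( num ) ) / id / num ) $]
Step 6: shift (. Stack=[E + (] ptr=3 lookahead=( remaining=[( num * ( num ) ) / id / num ) $]
Step 7: shift (. Stack=[E + ( (] ptr=4 lookahead=num remaining=[num * ( num ) ) / id / num ) $]
Step 8: shift num. Stack=[E + ( ( num] ptr=5 lookahead=* remaining=[* ( num ) ) / id / num ) $]
Step 9: reduce F->num. Stack=[E + ( ( F] ptr=5 lookahead=* remaining=[* ( num ) ) / id / num ) $]
Step 10: reduce T->F. Stack=[E + ( ( T] ptr=5 lookahead=* remaining=[* ( num ) ) / id / num ) $]
Step 11: shift *. Stack=[E + ( ( T *] ptr=6 lookahead=( remaining=[( num ) ) / id / num ) $]
Step 12: shift (. Stack=[E + ( ( T * (] ptr=7 lookahead=num remaining=[num ) ) / id / num ) $]
Step 13: shift num. Stack=[E + ( ( T * ( num] ptr=8 lookahead=) remaining=[) ) / id / num ) $]
Step 14: reduce F->num. Stack=[E + ( ( T * ( F] ptr=8 lookahead=) remaining=[) ) / id / num ) $]
Step 15: reduce T->F. Stack=[E + ( ( T * ( T] ptr=8 lookahead=) remaining=[) ) / id / num ) $]
Step 16: reduce E->T. Stack=[E + ( ( T * ( E] ptr=8 lookahead=) remaining=[) ) / id / num ) $]
Step 17: shift ). Stack=[E + ( ( T * ( E )] ptr=9 lookahead=) remaining=[) / id / num ) $]
Step 18: reduce F->( E ). Stack=[E + ( ( T * F] ptr=9 lookahead=) remaining=[) / id / num ) $]
Step 19: reduce T->T * F. Stack=[E + ( ( T] ptr=9 lookahead=) remaining=[) / id / num ) $]
Step 20: reduce E->T. Stack=[E + ( ( E] ptr=9 lookahead=) remaining=[) / id / num ) $]
Step 21: shift ). Stack=[E + ( ( E )] ptr=10 lookahead=/ remaining=[/ id / num ) $]
Step 22: reduce F->( E ). Stack=[E + ( F] ptr=10 lookahead=/ remaining=[/ id / num ) $]
Step 23: reduce T->F. Stack=[E + ( T] ptr=10 lookahead=/ remaining=[/ id / num ) $]
Step 24: shift /. Stack=[E + ( T /] ptr=11 lookahead=id remaining=[id / num ) $]
Step 25: shift id. Stack=[E + ( T / id] ptr=12 lookahead=/ remaining=[/ num ) $]
Step 26: reduce F->id. Stack=[E + ( T / F] ptr=12 lookahead=/ remaining=[/ num ) $]
Step 27: reduce T->T / F. Stack=[E + ( T] ptr=12 lookahead=/ remaining=[/ num ) $]
Step 28: shift /. Stack=[E + ( T /] ptr=13 lookahead=num remaining=[num ) $]
Step 29: shift num. Stack=[E + ( T / num] ptr=14 lookahead=) remaining=[) $]
Step 30: reduce F->num. Stack=[E + ( T / F] ptr=14 lookahead=) remaining=[) $]
Step 31: reduce T->T / F. Stack=[E + ( T] ptr=14 lookahead=) remaining=[) $]
Step 32: reduce E->T. Stack=[E + ( E] ptr=14 lookahead=) remaining=[) $]
Step 33: shift ). Stack=[E + ( E )] ptr=15 lookahead=$ remaining=[$]
Step 34: reduce F->( E ). Stack=[E + F] ptr=15 lookahead=$ remaining=[$]
Step 35: reduce T->F. Stack=[E + T] ptr=15 lookahead=$ remaining=[$]
Step 36: reduce E->E + T. Stack=[E] ptr=15 lookahead=$ remaining=[$]
Step 37: accept. Stack=[E] ptr=15 lookahead=$ remaining=[$]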